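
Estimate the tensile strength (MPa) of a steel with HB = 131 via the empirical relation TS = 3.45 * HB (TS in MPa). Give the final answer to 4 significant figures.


TS (MPa) = 3.45 * HB
TS = 3.45 * 131
TS = 452 MPa


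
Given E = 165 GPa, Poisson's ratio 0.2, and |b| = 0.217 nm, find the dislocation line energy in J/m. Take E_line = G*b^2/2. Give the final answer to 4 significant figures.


Step 1: G = E / (2*(1+nu))
G = 165 / (2*(1+0.2)) = 68.75 GPa = 6.875e+10 Pa
Step 2: E_line = G*b^2/2
b = 0.217 nm = 2.17e-10 m
E_line = 0.5 * 6.875e+10 * (2.17e-10)^2 = 1.619e-09 J/m


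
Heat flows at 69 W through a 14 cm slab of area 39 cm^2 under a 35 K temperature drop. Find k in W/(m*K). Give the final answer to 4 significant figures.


k = Q*L / (A*dT)
L = 0.14 m, A = 3.9e-03 m^2
k = 69 * 0.14 / (3.9e-03 * 35)
k = 70.77 W/(m*K)


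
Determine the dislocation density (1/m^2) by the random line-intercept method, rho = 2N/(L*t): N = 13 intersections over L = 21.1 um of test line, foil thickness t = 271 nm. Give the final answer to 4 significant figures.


rho = 2N / (L * t)
L = 21.1 um = 2.11e-05 m, t = 271 nm = 2.71e-07 m
rho = 2 * 13 / (2.11e-05 * 2.71e-07)
rho = 4.547e+12 1/m^2


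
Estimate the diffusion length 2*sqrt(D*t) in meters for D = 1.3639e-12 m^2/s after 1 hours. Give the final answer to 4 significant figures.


t = 1 hr = 3600 s
Diffusion length = 2*sqrt(D*t)
= 2*sqrt(1.3639e-12 * 3600)
= 1.401e-04 m


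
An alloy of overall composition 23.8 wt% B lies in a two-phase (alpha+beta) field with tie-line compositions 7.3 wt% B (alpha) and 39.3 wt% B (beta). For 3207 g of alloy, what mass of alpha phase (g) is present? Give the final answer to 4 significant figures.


f_alpha = (C_beta - C0) / (C_beta - C_alpha)
f_alpha = (39.3 - 23.8) / (39.3 - 7.3) = 0.484375
m_alpha = f_alpha * m_total = 0.484375 * 3207 = 1553 g


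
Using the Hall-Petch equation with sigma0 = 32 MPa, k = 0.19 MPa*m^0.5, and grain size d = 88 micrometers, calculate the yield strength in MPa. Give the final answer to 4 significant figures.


sigma_y = sigma0 + k / sqrt(d)
d = 88 um = 8.8e-05 m
sigma_y = 32 + 0.19 / sqrt(8.8e-05)
sigma_y = 52.25 MPa


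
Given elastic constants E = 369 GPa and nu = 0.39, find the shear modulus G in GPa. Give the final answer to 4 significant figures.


G = E / (2*(1+nu))
G = 369 / (2*(1+0.39))
G = 132.7 GPa


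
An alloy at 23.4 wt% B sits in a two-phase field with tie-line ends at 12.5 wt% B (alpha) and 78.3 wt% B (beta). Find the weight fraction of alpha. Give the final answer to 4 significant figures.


f_alpha = (C_beta - C0) / (C_beta - C_alpha)
f_alpha = (78.3 - 23.4) / (78.3 - 12.5)
f_alpha = 0.8343


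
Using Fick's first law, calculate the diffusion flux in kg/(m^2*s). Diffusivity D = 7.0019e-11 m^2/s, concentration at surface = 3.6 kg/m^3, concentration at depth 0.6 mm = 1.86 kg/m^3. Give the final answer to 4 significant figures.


J = -D * (dC/dx) = D * (C1 - C2) / dx
J = 7.0019e-11 * (3.6 - 1.86) / 6e-04
J = 2.031e-07 kg/(m^2*s)


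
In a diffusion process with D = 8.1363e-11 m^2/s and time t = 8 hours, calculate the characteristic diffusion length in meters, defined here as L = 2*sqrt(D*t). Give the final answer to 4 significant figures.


t = 8 hr = 28800 s
Diffusion length = 2*sqrt(D*t)
= 2*sqrt(8.1363e-11 * 28800)
= 3.062e-03 m


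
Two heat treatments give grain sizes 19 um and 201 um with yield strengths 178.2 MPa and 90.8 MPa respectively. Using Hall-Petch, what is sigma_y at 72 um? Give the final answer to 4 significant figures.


sigma_y = sigma0 + k / sqrt(d)
1/sqrt(d1) = 1/sqrt(1.9e-05) = 229.416;  1/sqrt(d2) = 70.5346
k = (sigma1 - sigma2) / (1/sqrt(d1) - 1/sqrt(d2)) = (178.2 - 90.8) / (229.416 - 70.5346) = 0.550097 MPa*m^0.5
sigma0 = sigma1 - k/sqrt(d1) = 178.2 - 0.550097*229.416 = 51.9992 MPa
sigma_y(d3) = 51.9992 + 0.550097 / sqrt(7.2e-05) = 116.8 MPa


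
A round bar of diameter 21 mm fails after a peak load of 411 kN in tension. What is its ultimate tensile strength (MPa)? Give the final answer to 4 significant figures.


A0 = pi*(d/2)^2 = pi*(21/2)^2 = 346.361 mm^2
UTS = F_max / A0 = 411*1000 / 346.361
UTS = 1187 MPa


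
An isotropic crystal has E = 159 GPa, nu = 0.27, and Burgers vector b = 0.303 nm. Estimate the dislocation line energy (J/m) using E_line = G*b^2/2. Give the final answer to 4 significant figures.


Step 1: G = E / (2*(1+nu))
G = 159 / (2*(1+0.27)) = 62.5984 GPa = 6.25984e+10 Pa
Step 2: E_line = G*b^2/2
b = 0.303 nm = 3.03e-10 m
E_line = 0.5 * 6.25984e+10 * (3.03e-10)^2 = 2.874e-09 J/m


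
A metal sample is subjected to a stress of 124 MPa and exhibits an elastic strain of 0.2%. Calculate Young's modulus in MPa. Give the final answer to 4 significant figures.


E = sigma / epsilon
epsilon = 0.2% = 2e-03
E = 124 / 2e-03
E = 62000 MPa


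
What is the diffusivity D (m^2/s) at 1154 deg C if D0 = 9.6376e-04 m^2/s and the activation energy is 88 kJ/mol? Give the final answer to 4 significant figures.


D = D0 * exp(-Qd / (R*T))
T = 1427.15 K
D = 9.6376e-04 * exp(-88e3 / (8.314 * 1427.15))
D = 5.794e-07 m^2/s


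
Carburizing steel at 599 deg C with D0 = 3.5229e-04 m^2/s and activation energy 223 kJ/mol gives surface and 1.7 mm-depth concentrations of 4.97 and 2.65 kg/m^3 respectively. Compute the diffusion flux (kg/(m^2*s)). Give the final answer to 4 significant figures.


Step 1: D = D0 * exp(-Qd/(R*T))
T = 599 + 273.15 = 872.15 K
D = 3.5229e-04 * exp(-223e3 / (8.314 * 872.15)) = 1.55076e-17 m^2/s
Step 2: J = D * (C1 - C2) / dx
J = 1.55076e-17 * (4.97 - 2.65) / 1.7e-03
J = 2.116e-14 kg/(m^2*s)


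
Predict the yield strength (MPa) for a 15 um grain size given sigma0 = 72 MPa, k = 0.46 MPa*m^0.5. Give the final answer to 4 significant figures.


sigma_y = sigma0 + k / sqrt(d)
d = 15 um = 1.5e-05 m
sigma_y = 72 + 0.46 / sqrt(1.5e-05)
sigma_y = 190.8 MPa


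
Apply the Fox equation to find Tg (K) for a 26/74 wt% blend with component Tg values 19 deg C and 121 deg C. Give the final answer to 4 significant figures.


1/Tg = w1/Tg1 + w2/Tg2 (in Kelvin)
Tg1 = 292.15 K, Tg2 = 394.15 K
1/Tg = 0.26/292.15 + 0.74/394.15
Tg = 361.3 K


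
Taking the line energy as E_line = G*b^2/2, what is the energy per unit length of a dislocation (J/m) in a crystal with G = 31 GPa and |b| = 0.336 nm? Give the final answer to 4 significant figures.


E = G*b^2/2
b = 0.336 nm = 3.36e-10 m
G = 31 GPa = 3.1e+10 Pa
E = 0.5 * 3.1e+10 * (3.36e-10)^2
E = 1.75e-09 J/m


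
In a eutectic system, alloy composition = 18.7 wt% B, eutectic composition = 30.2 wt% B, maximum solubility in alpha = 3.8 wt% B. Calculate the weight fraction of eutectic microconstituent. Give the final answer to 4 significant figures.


f_primary = (C_e - C0) / (C_e - C_alpha_max)
f_primary = (30.2 - 18.7) / (30.2 - 3.8)
f_primary = 0.435606
f_eutectic = 1 - 0.435606 = 0.5644


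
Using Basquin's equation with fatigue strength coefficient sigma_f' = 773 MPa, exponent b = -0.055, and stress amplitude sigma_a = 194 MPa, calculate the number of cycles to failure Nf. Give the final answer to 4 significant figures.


sigma_a = sigma_f' * (2*Nf)^b
2*Nf = (sigma_a / sigma_f')^(1/b)
2*Nf = (194 / 773)^(1/-0.055)
2*Nf = 8.24061e+10
Nf = 4.12e+10 cycles


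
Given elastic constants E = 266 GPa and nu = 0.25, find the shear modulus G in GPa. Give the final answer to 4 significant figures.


G = E / (2*(1+nu))
G = 266 / (2*(1+0.25))
G = 106.4 GPa


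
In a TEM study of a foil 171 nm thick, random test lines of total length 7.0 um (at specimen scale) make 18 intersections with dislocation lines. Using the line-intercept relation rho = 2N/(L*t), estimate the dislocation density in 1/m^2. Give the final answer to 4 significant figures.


rho = 2N / (L * t)
L = 7.0 um = 7e-06 m, t = 171 nm = 1.71e-07 m
rho = 2 * 18 / (7e-06 * 1.71e-07)
rho = 3.008e+13 1/m^2


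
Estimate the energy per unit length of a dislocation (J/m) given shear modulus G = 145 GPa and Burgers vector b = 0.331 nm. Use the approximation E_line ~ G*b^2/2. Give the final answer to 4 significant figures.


E = G*b^2/2
b = 0.331 nm = 3.31e-10 m
G = 145 GPa = 1.45e+11 Pa
E = 0.5 * 1.45e+11 * (3.31e-10)^2
E = 7.943e-09 J/m


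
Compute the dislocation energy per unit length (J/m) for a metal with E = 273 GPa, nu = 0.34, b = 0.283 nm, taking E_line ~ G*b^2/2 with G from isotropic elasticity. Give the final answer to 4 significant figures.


Step 1: G = E / (2*(1+nu))
G = 273 / (2*(1+0.34)) = 101.866 GPa = 1.01866e+11 Pa
Step 2: E_line = G*b^2/2
b = 0.283 nm = 2.83e-10 m
E_line = 0.5 * 1.01866e+11 * (2.83e-10)^2 = 4.079e-09 J/m


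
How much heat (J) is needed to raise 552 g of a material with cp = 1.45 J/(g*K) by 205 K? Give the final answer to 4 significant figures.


Q = m * cp * dT
Q = 552 * 1.45 * 205
Q = 164100 J


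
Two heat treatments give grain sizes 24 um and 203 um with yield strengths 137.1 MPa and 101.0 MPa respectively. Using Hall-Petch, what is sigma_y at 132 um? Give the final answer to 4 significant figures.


sigma_y = sigma0 + k / sqrt(d)
1/sqrt(d1) = 1/sqrt(2.4e-05) = 204.124;  1/sqrt(d2) = 70.1862
k = (sigma1 - sigma2) / (1/sqrt(d1) - 1/sqrt(d2)) = (137.1 - 101.0) / (204.124 - 70.1862) = 0.269528 MPa*m^0.5
sigma0 = sigma1 - k/sqrt(d1) = 137.1 - 0.269528*204.124 = 82.0829 MPa
sigma_y(d3) = 82.0829 + 0.269528 / sqrt(1.32e-04) = 105.5 MPa


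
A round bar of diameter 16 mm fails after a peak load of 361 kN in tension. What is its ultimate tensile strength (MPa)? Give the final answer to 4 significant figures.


A0 = pi*(d/2)^2 = pi*(16/2)^2 = 201.062 mm^2
UTS = F_max / A0 = 361*1000 / 201.062
UTS = 1795 MPa


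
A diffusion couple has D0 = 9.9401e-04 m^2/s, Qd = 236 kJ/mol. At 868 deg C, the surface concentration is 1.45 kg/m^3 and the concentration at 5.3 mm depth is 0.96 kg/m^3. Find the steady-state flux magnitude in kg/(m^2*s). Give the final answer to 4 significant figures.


Step 1: D = D0 * exp(-Qd/(R*T))
T = 868 + 273.15 = 1141.15 K
D = 9.9401e-04 * exp(-236e3 / (8.314 * 1141.15)) = 1.56463e-14 m^2/s
Step 2: J = D * (C1 - C2) / dx
J = 1.56463e-14 * (1.45 - 0.96) / 5.3e-03
J = 1.447e-12 kg/(m^2*s)


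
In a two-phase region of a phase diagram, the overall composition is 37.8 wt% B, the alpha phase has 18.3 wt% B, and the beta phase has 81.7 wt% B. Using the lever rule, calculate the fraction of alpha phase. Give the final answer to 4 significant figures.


f_alpha = (C_beta - C0) / (C_beta - C_alpha)
f_alpha = (81.7 - 37.8) / (81.7 - 18.3)
f_alpha = 0.6924


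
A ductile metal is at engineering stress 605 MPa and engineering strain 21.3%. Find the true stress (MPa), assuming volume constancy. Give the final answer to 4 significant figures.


sigma_true = sigma_eng * (1 + epsilon_eng)
sigma_true = 605 * (1 + 0.213)
sigma_true = 733.9 MPa


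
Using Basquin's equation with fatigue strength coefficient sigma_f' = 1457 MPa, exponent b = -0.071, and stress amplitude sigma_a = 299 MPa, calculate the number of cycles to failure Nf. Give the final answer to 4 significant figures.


sigma_a = sigma_f' * (2*Nf)^b
2*Nf = (sigma_a / sigma_f')^(1/b)
2*Nf = (299 / 1457)^(1/-0.071)
2*Nf = 4.86586e+09
Nf = 2.433e+09 cycles


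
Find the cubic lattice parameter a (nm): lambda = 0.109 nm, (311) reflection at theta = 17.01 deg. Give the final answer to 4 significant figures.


d = lambda / (2*sin(theta))
d = 0.109 / (2*sin(17.01 deg))
d = 0.1863 nm
a = d * sqrt(h^2+k^2+l^2) = 0.1863 * sqrt(11)
a = 0.6179 nm


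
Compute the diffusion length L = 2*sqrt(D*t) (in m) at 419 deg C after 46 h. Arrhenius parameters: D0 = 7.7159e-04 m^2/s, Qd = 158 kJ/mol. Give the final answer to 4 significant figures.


Step 1: D = D0 * exp(-Qd/(R*T))
T = 692.15 K
D = 7.7159e-04 * exp(-158e3 / (8.314 * 692.15)) = 9.18617e-16 m^2/s
Step 2: L = 2*sqrt(D*t)
t = 46 h = 165600 s
L = 2*sqrt(9.18617e-16 * 165600) = 2.467e-05 m


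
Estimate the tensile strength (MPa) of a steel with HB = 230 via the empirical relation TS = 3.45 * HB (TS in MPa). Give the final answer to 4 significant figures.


TS (MPa) = 3.45 * HB
TS = 3.45 * 230
TS = 793.5 MPa


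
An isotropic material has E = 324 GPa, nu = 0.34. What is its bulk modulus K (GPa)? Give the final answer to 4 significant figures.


K = E / (3*(1-2*nu))
K = 324 / (3*(1-2*0.34))
K = 337.5 GPa


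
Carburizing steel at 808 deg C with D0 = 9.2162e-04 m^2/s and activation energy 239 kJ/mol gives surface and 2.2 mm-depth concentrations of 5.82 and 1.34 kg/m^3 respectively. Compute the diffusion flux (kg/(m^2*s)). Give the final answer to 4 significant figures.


Step 1: D = D0 * exp(-Qd/(R*T))
T = 808 + 273.15 = 1081.15 K
D = 9.2162e-04 * exp(-239e3 / (8.314 * 1081.15)) = 2.61275e-15 m^2/s
Step 2: J = D * (C1 - C2) / dx
J = 2.61275e-15 * (5.82 - 1.34) / 2.2e-03
J = 5.321e-12 kg/(m^2*s)


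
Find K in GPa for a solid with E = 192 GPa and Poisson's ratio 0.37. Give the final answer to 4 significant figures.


K = E / (3*(1-2*nu))
K = 192 / (3*(1-2*0.37))
K = 246.2 GPa


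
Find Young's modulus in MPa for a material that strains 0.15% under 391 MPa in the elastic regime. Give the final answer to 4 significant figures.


E = sigma / epsilon
epsilon = 0.15% = 1.5e-03
E = 391 / 1.5e-03
E = 260700 MPa


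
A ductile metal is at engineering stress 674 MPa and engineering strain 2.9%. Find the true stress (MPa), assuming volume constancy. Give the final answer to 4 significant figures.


sigma_true = sigma_eng * (1 + epsilon_eng)
sigma_true = 674 * (1 + 0.029)
sigma_true = 693.5 MPa


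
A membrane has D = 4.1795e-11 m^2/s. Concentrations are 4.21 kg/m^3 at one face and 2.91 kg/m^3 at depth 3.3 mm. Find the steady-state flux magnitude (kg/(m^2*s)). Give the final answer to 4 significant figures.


J = -D * (dC/dx) = D * (C1 - C2) / dx
J = 4.1795e-11 * (4.21 - 2.91) / 3.3e-03
J = 1.646e-08 kg/(m^2*s)


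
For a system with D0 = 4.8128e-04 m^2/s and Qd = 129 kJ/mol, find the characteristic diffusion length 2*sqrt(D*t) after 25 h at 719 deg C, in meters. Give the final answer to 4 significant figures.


Step 1: D = D0 * exp(-Qd/(R*T))
T = 992.15 K
D = 4.8128e-04 * exp(-129e3 / (8.314 * 992.15)) = 7.77267e-11 m^2/s
Step 2: L = 2*sqrt(D*t)
t = 25 h = 90000 s
L = 2*sqrt(7.77267e-11 * 90000) = 5.29e-03 m


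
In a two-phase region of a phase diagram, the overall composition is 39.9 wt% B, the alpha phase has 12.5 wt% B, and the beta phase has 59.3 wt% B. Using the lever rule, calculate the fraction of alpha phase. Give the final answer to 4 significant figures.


f_alpha = (C_beta - C0) / (C_beta - C_alpha)
f_alpha = (59.3 - 39.9) / (59.3 - 12.5)
f_alpha = 0.4145


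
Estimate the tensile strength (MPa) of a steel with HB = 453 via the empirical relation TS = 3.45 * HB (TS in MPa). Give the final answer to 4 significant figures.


TS (MPa) = 3.45 * HB
TS = 3.45 * 453
TS = 1563 MPa


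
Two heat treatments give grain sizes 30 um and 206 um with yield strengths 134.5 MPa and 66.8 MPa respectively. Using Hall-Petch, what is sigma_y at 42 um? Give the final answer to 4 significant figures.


sigma_y = sigma0 + k / sqrt(d)
1/sqrt(d1) = 1/sqrt(3e-05) = 182.574;  1/sqrt(d2) = 69.6733
k = (sigma1 - sigma2) / (1/sqrt(d1) - 1/sqrt(d2)) = (134.5 - 66.8) / (182.574 - 69.6733) = 0.599641 MPa*m^0.5
sigma0 = sigma1 - k/sqrt(d1) = 134.5 - 0.599641*182.574 = 25.021 MPa
sigma_y(d3) = 25.021 + 0.599641 / sqrt(4.2e-05) = 117.5 MPa


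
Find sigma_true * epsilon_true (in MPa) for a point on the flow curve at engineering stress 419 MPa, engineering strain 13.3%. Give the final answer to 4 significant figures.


sigma_true = sigma_eng * (1 + epsilon_eng)
sigma_true = 419 * (1 + 0.133) = 474.727 MPa
epsilon_true = ln(1 + epsilon_eng)
epsilon_true = ln(1 + 0.133) = 0.124869
sigma_true * epsilon_true = 474.727 * 0.124869 = 59.28 MPa


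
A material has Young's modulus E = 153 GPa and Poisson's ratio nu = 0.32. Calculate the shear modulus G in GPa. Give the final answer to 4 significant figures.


G = E / (2*(1+nu))
G = 153 / (2*(1+0.32))
G = 57.95 GPa


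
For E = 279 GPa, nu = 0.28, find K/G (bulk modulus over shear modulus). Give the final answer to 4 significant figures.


G = E / (2*(1+nu))
G = 279 / (2*(1+0.28)) = 108.984 GPa
K = E / (3*(1-2*nu))
K = 279 / (3*(1-2*0.28)) = 211.364 GPa
K/G = 211.364 / 108.984 = 1.939


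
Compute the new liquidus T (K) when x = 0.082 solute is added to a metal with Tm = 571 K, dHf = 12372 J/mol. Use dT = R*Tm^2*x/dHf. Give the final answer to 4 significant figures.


dT = R*Tm^2*x / dHf
dT = 8.314 * 571^2 * 0.082 / 12372
dT = 17.9662 K
T_new = 571 - 17.9662 = 553 K


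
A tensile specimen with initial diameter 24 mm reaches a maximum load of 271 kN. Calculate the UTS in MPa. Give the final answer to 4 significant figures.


A0 = pi*(d/2)^2 = pi*(24/2)^2 = 452.389 mm^2
UTS = F_max / A0 = 271*1000 / 452.389
UTS = 599 MPa


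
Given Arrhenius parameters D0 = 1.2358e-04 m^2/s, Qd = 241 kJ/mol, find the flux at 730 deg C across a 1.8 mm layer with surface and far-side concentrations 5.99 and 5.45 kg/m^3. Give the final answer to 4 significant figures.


Step 1: D = D0 * exp(-Qd/(R*T))
T = 730 + 273.15 = 1003.15 K
D = 1.2358e-04 * exp(-241e3 / (8.314 * 1003.15)) = 3.48719e-17 m^2/s
Step 2: J = D * (C1 - C2) / dx
J = 3.48719e-17 * (5.99 - 5.45) / 1.8e-03
J = 1.046e-14 kg/(m^2*s)


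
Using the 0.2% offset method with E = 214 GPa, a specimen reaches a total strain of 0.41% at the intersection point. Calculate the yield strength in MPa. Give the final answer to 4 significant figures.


Offset strain = 0.002
Elastic strain at yield = total_strain - offset = 4.1e-03 - 0.002 = 2.1e-03
sigma_y = E * elastic_strain = 214000 * 2.1e-03
sigma_y = 449.4 MPa


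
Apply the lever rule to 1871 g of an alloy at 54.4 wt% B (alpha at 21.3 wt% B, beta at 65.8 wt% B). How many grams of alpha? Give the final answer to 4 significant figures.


f_alpha = (C_beta - C0) / (C_beta - C_alpha)
f_alpha = (65.8 - 54.4) / (65.8 - 21.3) = 0.25618
m_alpha = f_alpha * m_total = 0.25618 * 1871 = 479.3 g


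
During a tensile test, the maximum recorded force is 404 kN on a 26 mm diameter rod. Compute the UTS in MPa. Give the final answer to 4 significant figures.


A0 = pi*(d/2)^2 = pi*(26/2)^2 = 530.929 mm^2
UTS = F_max / A0 = 404*1000 / 530.929
UTS = 760.9 MPa


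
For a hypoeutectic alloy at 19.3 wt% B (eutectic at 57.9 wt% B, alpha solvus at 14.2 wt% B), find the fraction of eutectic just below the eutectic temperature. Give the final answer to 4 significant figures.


f_primary = (C_e - C0) / (C_e - C_alpha_max)
f_primary = (57.9 - 19.3) / (57.9 - 14.2)
f_primary = 0.883295
f_eutectic = 1 - 0.883295 = 0.1167


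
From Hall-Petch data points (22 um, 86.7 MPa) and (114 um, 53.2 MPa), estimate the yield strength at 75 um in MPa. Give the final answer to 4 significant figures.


sigma_y = sigma0 + k / sqrt(d)
1/sqrt(d1) = 1/sqrt(2.2e-05) = 213.201;  1/sqrt(d2) = 93.6586
k = (sigma1 - sigma2) / (1/sqrt(d1) - 1/sqrt(d2)) = (86.7 - 53.2) / (213.201 - 93.6586) = 0.280236 MPa*m^0.5
sigma0 = sigma1 - k/sqrt(d1) = 86.7 - 0.280236*213.201 = 26.9535 MPa
sigma_y(d3) = 26.9535 + 0.280236 / sqrt(7.5e-05) = 59.31 MPa


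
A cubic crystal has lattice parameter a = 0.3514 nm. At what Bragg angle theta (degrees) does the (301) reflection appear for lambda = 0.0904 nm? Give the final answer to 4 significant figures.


d = a / sqrt(h^2+k^2+l^2)
d = 0.3514 / sqrt(10) = 0.111122 nm
lambda = 2*d*sin(theta)  =>  sin(theta) = lambda / (2*d)
sin(theta) = 0.0904 / (2 * 0.111122) = 0.406759
theta = 24 deg


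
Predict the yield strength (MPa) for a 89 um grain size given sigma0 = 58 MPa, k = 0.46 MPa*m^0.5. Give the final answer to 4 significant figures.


sigma_y = sigma0 + k / sqrt(d)
d = 89 um = 8.9e-05 m
sigma_y = 58 + 0.46 / sqrt(8.9e-05)
sigma_y = 106.8 MPa


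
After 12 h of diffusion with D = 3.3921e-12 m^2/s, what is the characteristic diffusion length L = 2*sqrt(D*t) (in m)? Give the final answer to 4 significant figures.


t = 12 hr = 43200 s
Diffusion length = 2*sqrt(D*t)
= 2*sqrt(3.3921e-12 * 43200)
= 7.656e-04 m


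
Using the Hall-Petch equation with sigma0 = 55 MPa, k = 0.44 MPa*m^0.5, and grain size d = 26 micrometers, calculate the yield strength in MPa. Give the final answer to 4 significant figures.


sigma_y = sigma0 + k / sqrt(d)
d = 26 um = 2.6e-05 m
sigma_y = 55 + 0.44 / sqrt(2.6e-05)
sigma_y = 141.3 MPa


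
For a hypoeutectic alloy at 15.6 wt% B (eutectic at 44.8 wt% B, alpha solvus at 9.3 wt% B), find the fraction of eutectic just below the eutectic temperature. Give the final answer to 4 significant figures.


f_primary = (C_e - C0) / (C_e - C_alpha_max)
f_primary = (44.8 - 15.6) / (44.8 - 9.3)
f_primary = 0.822535
f_eutectic = 1 - 0.822535 = 0.1775


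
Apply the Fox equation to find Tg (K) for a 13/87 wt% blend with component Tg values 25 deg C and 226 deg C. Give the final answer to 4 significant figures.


1/Tg = w1/Tg1 + w2/Tg2 (in Kelvin)
Tg1 = 298.15 K, Tg2 = 499.15 K
1/Tg = 0.13/298.15 + 0.87/499.15
Tg = 458.9 K


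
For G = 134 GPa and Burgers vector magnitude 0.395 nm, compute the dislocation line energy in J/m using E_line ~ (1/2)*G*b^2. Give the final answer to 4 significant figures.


E = G*b^2/2
b = 0.395 nm = 3.95e-10 m
G = 134 GPa = 1.34e+11 Pa
E = 0.5 * 1.34e+11 * (3.95e-10)^2
E = 1.045e-08 J/m


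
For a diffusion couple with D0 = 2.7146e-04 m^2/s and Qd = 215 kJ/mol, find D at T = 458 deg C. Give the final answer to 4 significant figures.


D = D0 * exp(-Qd / (R*T))
T = 731.15 K
D = 2.7146e-04 * exp(-215e3 / (8.314 * 731.15))
D = 1.184e-19 m^2/s


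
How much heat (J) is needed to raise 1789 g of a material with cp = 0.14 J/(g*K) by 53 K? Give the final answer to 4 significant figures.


Q = m * cp * dT
Q = 1789 * 0.14 * 53
Q = 13270 J


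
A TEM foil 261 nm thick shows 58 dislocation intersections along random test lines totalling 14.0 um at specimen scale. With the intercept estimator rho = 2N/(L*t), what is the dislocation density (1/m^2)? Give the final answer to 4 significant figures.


rho = 2N / (L * t)
L = 14.0 um = 1.4e-05 m, t = 261 nm = 2.61e-07 m
rho = 2 * 58 / (1.4e-05 * 2.61e-07)
rho = 3.175e+13 1/m^2


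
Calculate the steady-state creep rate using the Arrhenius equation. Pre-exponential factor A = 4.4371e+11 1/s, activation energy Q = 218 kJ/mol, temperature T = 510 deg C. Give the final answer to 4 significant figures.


rate = A * exp(-Q / (R*T))
T = 510 + 273.15 = 783.15 K
rate = 4.4371e+11 * exp(-218e3 / (8.314 * 783.15))
rate = 1.278e-03 1/s


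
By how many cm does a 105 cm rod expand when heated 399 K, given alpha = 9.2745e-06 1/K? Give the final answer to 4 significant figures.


dL = L0 * alpha * dT
dL = 105 * 9.2745e-06 * 399
dL = 0.3886 cm


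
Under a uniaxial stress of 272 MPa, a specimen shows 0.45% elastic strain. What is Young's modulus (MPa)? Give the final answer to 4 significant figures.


E = sigma / epsilon
epsilon = 0.45% = 4.5e-03
E = 272 / 4.5e-03
E = 60440 MPa


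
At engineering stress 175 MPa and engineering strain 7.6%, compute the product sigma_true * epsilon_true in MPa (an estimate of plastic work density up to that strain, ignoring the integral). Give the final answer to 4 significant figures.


sigma_true = sigma_eng * (1 + epsilon_eng)
sigma_true = 175 * (1 + 0.076) = 188.3 MPa
epsilon_true = ln(1 + epsilon_eng)
epsilon_true = ln(1 + 0.076) = 0.0732505
sigma_true * epsilon_true = 188.3 * 0.0732505 = 13.79 MPa


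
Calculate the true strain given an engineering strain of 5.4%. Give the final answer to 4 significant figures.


epsilon_true = ln(1 + epsilon_eng)
epsilon_true = ln(1 + 0.054)
epsilon_true = 0.05259


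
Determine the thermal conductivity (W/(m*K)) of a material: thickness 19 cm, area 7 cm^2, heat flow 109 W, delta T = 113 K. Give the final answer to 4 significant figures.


k = Q*L / (A*dT)
L = 0.19 m, A = 7e-04 m^2
k = 109 * 0.19 / (7e-04 * 113)
k = 261.8 W/(m*K)


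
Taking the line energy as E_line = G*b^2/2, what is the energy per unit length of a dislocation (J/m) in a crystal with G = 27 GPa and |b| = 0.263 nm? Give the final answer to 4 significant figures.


E = G*b^2/2
b = 0.263 nm = 2.63e-10 m
G = 27 GPa = 2.7e+10 Pa
E = 0.5 * 2.7e+10 * (2.63e-10)^2
E = 9.338e-10 J/m


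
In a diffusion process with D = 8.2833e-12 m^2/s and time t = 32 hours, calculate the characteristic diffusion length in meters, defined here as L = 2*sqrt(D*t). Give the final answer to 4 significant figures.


t = 32 hr = 115200 s
Diffusion length = 2*sqrt(D*t)
= 2*sqrt(8.2833e-12 * 115200)
= 1.954e-03 m


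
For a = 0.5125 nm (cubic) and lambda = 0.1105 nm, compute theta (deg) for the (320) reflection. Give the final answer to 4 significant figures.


d = a / sqrt(h^2+k^2+l^2)
d = 0.5125 / sqrt(13) = 0.142142 nm
lambda = 2*d*sin(theta)  =>  sin(theta) = lambda / (2*d)
sin(theta) = 0.1105 / (2 * 0.142142) = 0.388696
theta = 22.87 deg


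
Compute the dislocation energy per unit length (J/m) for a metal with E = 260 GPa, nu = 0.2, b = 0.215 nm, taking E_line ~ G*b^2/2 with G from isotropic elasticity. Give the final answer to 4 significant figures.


Step 1: G = E / (2*(1+nu))
G = 260 / (2*(1+0.2)) = 108.333 GPa = 1.08333e+11 Pa
Step 2: E_line = G*b^2/2
b = 0.215 nm = 2.15e-10 m
E_line = 0.5 * 1.08333e+11 * (2.15e-10)^2 = 2.504e-09 J/m


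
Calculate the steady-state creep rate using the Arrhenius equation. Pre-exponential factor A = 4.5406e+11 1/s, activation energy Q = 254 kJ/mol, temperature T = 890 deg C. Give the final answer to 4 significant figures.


rate = A * exp(-Q / (R*T))
T = 890 + 273.15 = 1163.15 K
rate = 4.5406e+11 * exp(-254e3 / (8.314 * 1163.15))
rate = 1.779 1/s


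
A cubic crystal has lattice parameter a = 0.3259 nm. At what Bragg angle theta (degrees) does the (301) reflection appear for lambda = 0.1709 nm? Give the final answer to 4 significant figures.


d = a / sqrt(h^2+k^2+l^2)
d = 0.3259 / sqrt(10) = 0.103059 nm
lambda = 2*d*sin(theta)  =>  sin(theta) = lambda / (2*d)
sin(theta) = 0.1709 / (2 * 0.103059) = 0.82914
theta = 56.01 deg


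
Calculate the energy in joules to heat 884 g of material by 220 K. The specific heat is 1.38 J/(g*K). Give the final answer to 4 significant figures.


Q = m * cp * dT
Q = 884 * 1.38 * 220
Q = 268400 J


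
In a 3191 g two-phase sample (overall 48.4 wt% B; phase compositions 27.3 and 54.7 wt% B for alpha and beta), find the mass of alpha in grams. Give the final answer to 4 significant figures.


f_alpha = (C_beta - C0) / (C_beta - C_alpha)
f_alpha = (54.7 - 48.4) / (54.7 - 27.3) = 0.229927
m_alpha = f_alpha * m_total = 0.229927 * 3191 = 733.7 g


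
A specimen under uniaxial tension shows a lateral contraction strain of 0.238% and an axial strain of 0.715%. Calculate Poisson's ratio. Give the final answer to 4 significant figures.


nu = -epsilon_lat / epsilon_axial
Lateral strain is contraction (negative), so using magnitudes:
nu = 0.238 / 0.715
nu = 0.3329


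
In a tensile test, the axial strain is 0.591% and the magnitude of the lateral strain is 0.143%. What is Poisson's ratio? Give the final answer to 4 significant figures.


nu = -epsilon_lat / epsilon_axial
Lateral strain is contraction (negative), so using magnitudes:
nu = 0.143 / 0.591
nu = 0.242


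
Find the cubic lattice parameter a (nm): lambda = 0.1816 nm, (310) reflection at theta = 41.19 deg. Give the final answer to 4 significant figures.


d = lambda / (2*sin(theta))
d = 0.1816 / (2*sin(41.19 deg))
d = 0.137877 nm
a = d * sqrt(h^2+k^2+l^2) = 0.137877 * sqrt(10)
a = 0.436 nm


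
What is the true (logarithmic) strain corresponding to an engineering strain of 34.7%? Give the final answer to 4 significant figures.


epsilon_true = ln(1 + epsilon_eng)
epsilon_true = ln(1 + 0.347)
epsilon_true = 0.2979


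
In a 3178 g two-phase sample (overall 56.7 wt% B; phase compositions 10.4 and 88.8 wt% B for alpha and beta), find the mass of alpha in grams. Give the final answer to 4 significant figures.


f_alpha = (C_beta - C0) / (C_beta - C_alpha)
f_alpha = (88.8 - 56.7) / (88.8 - 10.4) = 0.409439
m_alpha = f_alpha * m_total = 0.409439 * 3178 = 1301 g


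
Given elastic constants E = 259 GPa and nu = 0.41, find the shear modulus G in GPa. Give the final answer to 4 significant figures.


G = E / (2*(1+nu))
G = 259 / (2*(1+0.41))
G = 91.84 GPa


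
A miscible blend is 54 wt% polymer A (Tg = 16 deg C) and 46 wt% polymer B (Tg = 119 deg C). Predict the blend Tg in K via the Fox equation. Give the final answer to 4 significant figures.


1/Tg = w1/Tg1 + w2/Tg2 (in Kelvin)
Tg1 = 289.15 K, Tg2 = 392.15 K
1/Tg = 0.54/289.15 + 0.46/392.15
Tg = 328.9 K


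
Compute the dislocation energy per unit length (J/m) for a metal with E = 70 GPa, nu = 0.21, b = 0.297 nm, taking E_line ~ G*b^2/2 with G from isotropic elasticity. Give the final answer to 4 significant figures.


Step 1: G = E / (2*(1+nu))
G = 70 / (2*(1+0.21)) = 28.9256 GPa = 2.89256e+10 Pa
Step 2: E_line = G*b^2/2
b = 0.297 nm = 2.97e-10 m
E_line = 0.5 * 2.89256e+10 * (2.97e-10)^2 = 1.276e-09 J/m


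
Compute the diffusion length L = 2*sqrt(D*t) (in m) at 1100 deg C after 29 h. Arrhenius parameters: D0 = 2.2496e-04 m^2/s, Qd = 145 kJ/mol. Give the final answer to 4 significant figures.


Step 1: D = D0 * exp(-Qd/(R*T))
T = 1373.15 K
D = 2.2496e-04 * exp(-145e3 / (8.314 * 1373.15)) = 6.85653e-10 m^2/s
Step 2: L = 2*sqrt(D*t)
t = 29 h = 104400 s
L = 2*sqrt(6.85653e-10 * 104400) = 0.01692 m


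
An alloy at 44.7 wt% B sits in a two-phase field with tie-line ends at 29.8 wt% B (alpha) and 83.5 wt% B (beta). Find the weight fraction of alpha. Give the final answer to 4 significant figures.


f_alpha = (C_beta - C0) / (C_beta - C_alpha)
f_alpha = (83.5 - 44.7) / (83.5 - 29.8)
f_alpha = 0.7225


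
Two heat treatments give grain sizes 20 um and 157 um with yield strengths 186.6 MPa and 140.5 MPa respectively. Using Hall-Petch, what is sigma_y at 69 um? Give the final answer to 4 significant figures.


sigma_y = sigma0 + k / sqrt(d)
1/sqrt(d1) = 1/sqrt(2e-05) = 223.607;  1/sqrt(d2) = 79.8087
k = (sigma1 - sigma2) / (1/sqrt(d1) - 1/sqrt(d2)) = (186.6 - 140.5) / (223.607 - 79.8087) = 0.320588 MPa*m^0.5
sigma0 = sigma1 - k/sqrt(d1) = 186.6 - 0.320588*223.607 = 114.914 MPa
sigma_y(d3) = 114.914 + 0.320588 / sqrt(6.9e-05) = 153.5 MPa


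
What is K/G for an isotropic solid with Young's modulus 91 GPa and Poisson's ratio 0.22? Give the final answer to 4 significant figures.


G = E / (2*(1+nu))
G = 91 / (2*(1+0.22)) = 37.2951 GPa
K = E / (3*(1-2*nu))
K = 91 / (3*(1-2*0.22)) = 54.1667 GPa
K/G = 54.1667 / 37.2951 = 1.452


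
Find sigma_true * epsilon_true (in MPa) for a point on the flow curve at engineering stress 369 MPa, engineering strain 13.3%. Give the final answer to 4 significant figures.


sigma_true = sigma_eng * (1 + epsilon_eng)
sigma_true = 369 * (1 + 0.133) = 418.077 MPa
epsilon_true = ln(1 + epsilon_eng)
epsilon_true = ln(1 + 0.133) = 0.124869
sigma_true * epsilon_true = 418.077 * 0.124869 = 52.2 MPa


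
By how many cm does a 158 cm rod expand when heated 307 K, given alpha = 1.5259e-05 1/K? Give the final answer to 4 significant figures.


dL = L0 * alpha * dT
dL = 158 * 1.5259e-05 * 307
dL = 0.7402 cm


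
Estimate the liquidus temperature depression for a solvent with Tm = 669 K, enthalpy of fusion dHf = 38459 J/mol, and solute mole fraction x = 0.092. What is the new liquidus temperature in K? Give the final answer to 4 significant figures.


dT = R*Tm^2*x / dHf
dT = 8.314 * 669^2 * 0.092 / 38459
dT = 8.90127 K
T_new = 669 - 8.90127 = 660.1 K


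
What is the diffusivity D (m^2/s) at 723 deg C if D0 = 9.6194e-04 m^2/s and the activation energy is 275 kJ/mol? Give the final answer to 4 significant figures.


D = D0 * exp(-Qd / (R*T))
T = 996.15 K
D = 9.6194e-04 * exp(-275e3 / (8.314 * 996.15))
D = 3.652e-18 m^2/s


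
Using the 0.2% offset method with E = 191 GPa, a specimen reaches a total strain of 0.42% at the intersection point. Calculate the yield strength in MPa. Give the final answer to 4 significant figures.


Offset strain = 0.002
Elastic strain at yield = total_strain - offset = 4.2e-03 - 0.002 = 2.2e-03
sigma_y = E * elastic_strain = 191000 * 2.2e-03
sigma_y = 420.2 MPa


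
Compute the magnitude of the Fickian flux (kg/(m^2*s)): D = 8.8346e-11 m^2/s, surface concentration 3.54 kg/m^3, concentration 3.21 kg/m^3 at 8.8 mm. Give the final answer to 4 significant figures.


J = -D * (dC/dx) = D * (C1 - C2) / dx
J = 8.8346e-11 * (3.54 - 3.21) / 8.8e-03
J = 3.313e-09 kg/(m^2*s)


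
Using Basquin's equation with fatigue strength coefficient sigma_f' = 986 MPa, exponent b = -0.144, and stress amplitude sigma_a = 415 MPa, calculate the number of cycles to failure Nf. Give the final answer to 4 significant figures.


sigma_a = sigma_f' * (2*Nf)^b
2*Nf = (sigma_a / sigma_f')^(1/b)
2*Nf = (415 / 986)^(1/-0.144)
2*Nf = 407.307
Nf = 203.7 cycles


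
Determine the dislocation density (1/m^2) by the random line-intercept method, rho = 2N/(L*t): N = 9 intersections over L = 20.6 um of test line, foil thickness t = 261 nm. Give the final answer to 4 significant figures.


rho = 2N / (L * t)
L = 20.6 um = 2.06e-05 m, t = 261 nm = 2.61e-07 m
rho = 2 * 9 / (2.06e-05 * 2.61e-07)
rho = 3.348e+12 1/m^2


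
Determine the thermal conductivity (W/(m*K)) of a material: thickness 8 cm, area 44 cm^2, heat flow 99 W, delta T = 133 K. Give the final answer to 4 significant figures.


k = Q*L / (A*dT)
L = 0.08 m, A = 4.4e-03 m^2
k = 99 * 0.08 / (4.4e-03 * 133)
k = 13.53 W/(m*K)


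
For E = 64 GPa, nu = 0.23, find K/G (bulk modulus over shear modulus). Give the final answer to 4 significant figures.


G = E / (2*(1+nu))
G = 64 / (2*(1+0.23)) = 26.0163 GPa
K = E / (3*(1-2*nu))
K = 64 / (3*(1-2*0.23)) = 39.5062 GPa
K/G = 39.5062 / 26.0163 = 1.519


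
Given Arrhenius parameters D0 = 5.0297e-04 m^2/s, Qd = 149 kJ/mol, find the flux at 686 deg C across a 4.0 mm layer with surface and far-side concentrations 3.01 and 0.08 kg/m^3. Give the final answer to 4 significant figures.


Step 1: D = D0 * exp(-Qd/(R*T))
T = 686 + 273.15 = 959.15 K
D = 5.0297e-04 * exp(-149e3 / (8.314 * 959.15)) = 3.86201e-12 m^2/s
Step 2: J = D * (C1 - C2) / dx
J = 3.86201e-12 * (3.01 - 0.08) / 4e-03
J = 2.829e-09 kg/(m^2*s)


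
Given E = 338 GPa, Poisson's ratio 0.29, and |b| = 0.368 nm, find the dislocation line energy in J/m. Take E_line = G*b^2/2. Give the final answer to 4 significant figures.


Step 1: G = E / (2*(1+nu))
G = 338 / (2*(1+0.29)) = 131.008 GPa = 1.31008e+11 Pa
Step 2: E_line = G*b^2/2
b = 0.368 nm = 3.68e-10 m
E_line = 0.5 * 1.31008e+11 * (3.68e-10)^2 = 8.871e-09 J/m


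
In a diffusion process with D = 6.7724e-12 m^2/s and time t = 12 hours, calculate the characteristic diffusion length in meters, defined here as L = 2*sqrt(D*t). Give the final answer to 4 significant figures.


t = 12 hr = 43200 s
Diffusion length = 2*sqrt(D*t)
= 2*sqrt(6.7724e-12 * 43200)
= 1.082e-03 m


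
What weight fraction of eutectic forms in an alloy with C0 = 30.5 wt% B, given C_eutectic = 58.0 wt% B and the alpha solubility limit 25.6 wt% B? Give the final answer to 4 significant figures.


f_primary = (C_e - C0) / (C_e - C_alpha_max)
f_primary = (58.0 - 30.5) / (58.0 - 25.6)
f_primary = 0.848765
f_eutectic = 1 - 0.848765 = 0.1512


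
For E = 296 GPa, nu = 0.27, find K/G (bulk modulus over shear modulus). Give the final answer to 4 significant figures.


G = E / (2*(1+nu))
G = 296 / (2*(1+0.27)) = 116.535 GPa
K = E / (3*(1-2*nu))
K = 296 / (3*(1-2*0.27)) = 214.493 GPa
K/G = 214.493 / 116.535 = 1.841


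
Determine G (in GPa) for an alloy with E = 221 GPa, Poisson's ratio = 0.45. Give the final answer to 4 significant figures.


G = E / (2*(1+nu))
G = 221 / (2*(1+0.45))
G = 76.21 GPa


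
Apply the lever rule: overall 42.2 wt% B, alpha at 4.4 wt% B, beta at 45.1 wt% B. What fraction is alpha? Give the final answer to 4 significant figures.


f_alpha = (C_beta - C0) / (C_beta - C_alpha)
f_alpha = (45.1 - 42.2) / (45.1 - 4.4)
f_alpha = 0.07125


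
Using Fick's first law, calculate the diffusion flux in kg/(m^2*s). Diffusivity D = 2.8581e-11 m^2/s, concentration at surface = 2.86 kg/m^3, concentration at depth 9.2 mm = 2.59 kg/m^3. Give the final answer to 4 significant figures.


J = -D * (dC/dx) = D * (C1 - C2) / dx
J = 2.8581e-11 * (2.86 - 2.59) / 9.2e-03
J = 8.388e-10 kg/(m^2*s)


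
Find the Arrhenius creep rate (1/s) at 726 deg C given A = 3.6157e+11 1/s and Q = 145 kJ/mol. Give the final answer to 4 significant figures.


rate = A * exp(-Q / (R*T))
T = 726 + 273.15 = 999.15 K
rate = 3.6157e+11 * exp(-145e3 / (8.314 * 999.15))
rate = 9494 1/s


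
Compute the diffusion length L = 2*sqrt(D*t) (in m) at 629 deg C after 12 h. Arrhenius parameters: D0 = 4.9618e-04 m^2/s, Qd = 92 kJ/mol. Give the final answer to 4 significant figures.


Step 1: D = D0 * exp(-Qd/(R*T))
T = 902.15 K
D = 4.9618e-04 * exp(-92e3 / (8.314 * 902.15)) = 2.33685e-09 m^2/s
Step 2: L = 2*sqrt(D*t)
t = 12 h = 43200 s
L = 2*sqrt(2.33685e-09 * 43200) = 0.02009 m


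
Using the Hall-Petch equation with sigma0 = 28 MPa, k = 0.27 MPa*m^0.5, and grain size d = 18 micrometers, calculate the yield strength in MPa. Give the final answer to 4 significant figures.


sigma_y = sigma0 + k / sqrt(d)
d = 18 um = 1.8e-05 m
sigma_y = 28 + 0.27 / sqrt(1.8e-05)
sigma_y = 91.64 MPa


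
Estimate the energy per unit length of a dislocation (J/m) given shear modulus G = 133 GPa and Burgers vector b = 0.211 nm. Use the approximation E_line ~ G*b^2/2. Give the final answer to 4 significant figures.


E = G*b^2/2
b = 0.211 nm = 2.11e-10 m
G = 133 GPa = 1.33e+11 Pa
E = 0.5 * 1.33e+11 * (2.11e-10)^2
E = 2.961e-09 J/m


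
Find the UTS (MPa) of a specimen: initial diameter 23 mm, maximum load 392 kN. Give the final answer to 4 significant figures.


A0 = pi*(d/2)^2 = pi*(23/2)^2 = 415.476 mm^2
UTS = F_max / A0 = 392*1000 / 415.476
UTS = 943.5 MPa


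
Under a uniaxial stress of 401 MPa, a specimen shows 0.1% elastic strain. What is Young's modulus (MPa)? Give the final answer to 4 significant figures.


E = sigma / epsilon
epsilon = 0.1% = 1e-03
E = 401 / 1e-03
E = 401000 MPa


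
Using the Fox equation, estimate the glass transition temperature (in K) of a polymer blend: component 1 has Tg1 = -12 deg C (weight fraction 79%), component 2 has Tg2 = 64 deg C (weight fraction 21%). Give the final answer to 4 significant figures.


1/Tg = w1/Tg1 + w2/Tg2 (in Kelvin)
Tg1 = 261.15 K, Tg2 = 337.15 K
1/Tg = 0.79/261.15 + 0.21/337.15
Tg = 274.1 K


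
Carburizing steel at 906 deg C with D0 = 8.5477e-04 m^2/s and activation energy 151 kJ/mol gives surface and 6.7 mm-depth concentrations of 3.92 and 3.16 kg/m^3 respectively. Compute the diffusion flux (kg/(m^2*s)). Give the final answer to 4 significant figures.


Step 1: D = D0 * exp(-Qd/(R*T))
T = 906 + 273.15 = 1179.15 K
D = 8.5477e-04 * exp(-151e3 / (8.314 * 1179.15)) = 1.74794e-10 m^2/s
Step 2: J = D * (C1 - C2) / dx
J = 1.74794e-10 * (3.92 - 3.16) / 6.7e-03
J = 1.983e-08 kg/(m^2*s)


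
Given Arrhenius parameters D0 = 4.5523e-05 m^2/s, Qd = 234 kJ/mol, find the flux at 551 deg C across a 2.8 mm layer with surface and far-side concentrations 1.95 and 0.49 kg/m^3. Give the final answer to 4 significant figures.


Step 1: D = D0 * exp(-Qd/(R*T))
T = 551 + 273.15 = 824.15 K
D = 4.5523e-05 * exp(-234e3 / (8.314 * 824.15)) = 6.71076e-20 m^2/s
Step 2: J = D * (C1 - C2) / dx
J = 6.71076e-20 * (1.95 - 0.49) / 2.8e-03
J = 3.499e-17 kg/(m^2*s)


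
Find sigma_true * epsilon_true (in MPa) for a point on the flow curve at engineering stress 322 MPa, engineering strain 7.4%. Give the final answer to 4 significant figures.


sigma_true = sigma_eng * (1 + epsilon_eng)
sigma_true = 322 * (1 + 0.074) = 345.828 MPa
epsilon_true = ln(1 + epsilon_eng)
epsilon_true = ln(1 + 0.074) = 0.07139
sigma_true * epsilon_true = 345.828 * 0.07139 = 24.69 MPa
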